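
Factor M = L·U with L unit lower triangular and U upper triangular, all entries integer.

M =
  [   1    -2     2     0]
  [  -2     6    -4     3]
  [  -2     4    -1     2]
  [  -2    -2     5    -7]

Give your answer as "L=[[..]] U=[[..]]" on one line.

L=[[1,0,0,0],[-2,1,0,0],[-2,0,1,0],[-2,-3,3,1]] U=[[1,-2,2,0],[0,2,0,3],[0,0,3,2],[0,0,0,-4]]

  R1 -= -2·R0 → [0,2,0,3]
  R2 -= -2·R0 → [0,0,3,2]
  R3 -= -2·R0 → [0,-6,9,-7]
  R2 -= 0·R1 → [0,0,3,2]
  R3 -= -3·R1 → [0,0,9,2]
  R3 -= 3·R2 → [0,0,0,-4]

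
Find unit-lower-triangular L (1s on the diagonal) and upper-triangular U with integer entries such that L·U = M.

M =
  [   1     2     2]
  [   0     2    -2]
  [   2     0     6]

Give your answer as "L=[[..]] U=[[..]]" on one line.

L=[[1,0,0],[0,1,0],[2,-2,1]] U=[[1,2,2],[0,2,-2],[0,0,-2]]

  r1 -= 0·r0 → [0,2,-2]
  r2 -= 2·r0 → [0,-4,2]
  r2 -= -2·r1 → [0,0,-2]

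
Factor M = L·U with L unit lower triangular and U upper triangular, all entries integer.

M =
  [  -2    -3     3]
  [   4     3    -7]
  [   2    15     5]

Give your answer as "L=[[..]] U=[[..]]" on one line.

  row1 -= -2·row0 → [0,-3,-1]
  row2 -= -1·row0 → [0,12,8]
  row2 -= -4·row1 → [0,0,4]

L=[[1,0,0],[-2,1,0],[-1,-4,1]] U=[[-2,-3,3],[0,-3,-1],[0,0,4]]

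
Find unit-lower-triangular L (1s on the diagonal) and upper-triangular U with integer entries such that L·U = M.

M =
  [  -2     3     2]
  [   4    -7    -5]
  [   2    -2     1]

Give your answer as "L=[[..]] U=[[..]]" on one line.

L=[[1,0,0],[-2,1,0],[-1,-1,1]] U=[[-2,3,2],[0,-1,-1],[0,0,2]]

  r1 -= -2·r0 → [0,-1,-1]
  r2 -= -1·r0 → [0,1,3]
  r2 -= -1·r1 → [0,0,2]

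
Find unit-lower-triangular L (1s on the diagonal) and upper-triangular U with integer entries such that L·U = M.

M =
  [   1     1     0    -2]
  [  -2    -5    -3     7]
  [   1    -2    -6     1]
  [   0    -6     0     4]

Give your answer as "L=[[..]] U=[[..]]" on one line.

L=[[1,0,0,0],[-2,1,0,0],[1,1,1,0],[0,2,-2,1]] U=[[1,1,0,-2],[0,-3,-3,3],[0,0,-3,0],[0,0,0,-2]]

  R1 -= -2·R0 → [0,-3,-3,3]
  R2 -= 1·R0 → [0,-3,-6,3]
  R3 -= 0·R0 → [0,-6,0,4]
  R2 -= 1·R1 → [0,0,-3,0]
  R3 -= 2·R1 → [0,0,6,-2]
  R3 -= -2·R2 → [0,0,0,-2]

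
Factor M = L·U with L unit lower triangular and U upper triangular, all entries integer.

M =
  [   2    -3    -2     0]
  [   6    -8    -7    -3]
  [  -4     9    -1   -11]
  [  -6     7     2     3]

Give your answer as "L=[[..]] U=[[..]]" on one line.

  R1 -= 3·R0 → [0,1,-1,-3]
  R2 -= -2·R0 → [0,3,-5,-11]
  R3 -= -3·R0 → [0,-2,-4,3]
  R2 -= 3·R1 → [0,0,-2,-2]
  R3 -= -2·R1 → [0,0,-6,-3]
  R3 -= 3·R2 → [0,0,0,3]

L=[[1,0,0,0],[3,1,0,0],[-2,3,1,0],[-3,-2,3,1]] U=[[2,-3,-2,0],[0,1,-1,-3],[0,0,-2,-2],[0,0,0,3]]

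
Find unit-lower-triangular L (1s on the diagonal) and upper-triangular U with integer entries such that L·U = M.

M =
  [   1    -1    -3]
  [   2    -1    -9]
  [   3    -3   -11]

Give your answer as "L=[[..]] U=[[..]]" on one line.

  r1 -= 2·r0 → [0,1,-3]
  r2 -= 3·r0 → [0,0,-2]
  r2 -= 0·r1 → [0,0,-2]

L=[[1,0,0],[2,1,0],[3,0,1]] U=[[1,-1,-3],[0,1,-3],[0,0,-2]]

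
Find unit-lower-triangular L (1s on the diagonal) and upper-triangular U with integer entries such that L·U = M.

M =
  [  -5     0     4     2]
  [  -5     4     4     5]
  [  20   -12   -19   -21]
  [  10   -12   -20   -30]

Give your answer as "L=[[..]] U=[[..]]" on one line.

L=[[1,0,0,0],[1,1,0,0],[-4,-3,1,0],[-2,-3,4,1]] U=[[-5,0,4,2],[0,4,0,3],[0,0,-3,-4],[0,0,0,-1]]

  r1 -= 1·r0 → [0,4,0,3]
  r2 -= -4·r0 → [0,-12,-3,-13]
  r3 -= -2·r0 → [0,-12,-12,-26]
  r2 -= -3·r1 → [0,0,-3,-4]
  r3 -= -3·r1 → [0,0,-12,-17]
  r3 -= 4·r2 → [0,0,0,-1]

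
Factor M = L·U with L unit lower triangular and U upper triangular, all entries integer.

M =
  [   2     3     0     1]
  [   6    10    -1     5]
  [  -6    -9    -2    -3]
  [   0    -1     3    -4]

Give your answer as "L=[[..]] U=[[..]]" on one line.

  row1 -= 3·row0 → [0,1,-1,2]
  row2 -= -3·row0 → [0,0,-2,0]
  row3 -= 0·row0 → [0,-1,3,-4]
  row2 -= 0·row1 → [0,0,-2,0]
  row3 -= -1·row1 → [0,0,2,-2]
  row3 -= -1·row2 → [0,0,0,-2]

L=[[1,0,0,0],[3,1,0,0],[-3,0,1,0],[0,-1,-1,1]] U=[[2,3,0,1],[0,1,-1,2],[0,0,-2,0],[0,0,0,-2]]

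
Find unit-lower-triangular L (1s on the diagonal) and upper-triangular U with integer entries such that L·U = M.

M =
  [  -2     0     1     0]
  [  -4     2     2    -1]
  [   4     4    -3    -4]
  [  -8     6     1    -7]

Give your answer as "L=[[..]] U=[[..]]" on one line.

L=[[1,0,0,0],[2,1,0,0],[-2,2,1,0],[4,3,3,1]] U=[[-2,0,1,0],[0,2,0,-1],[0,0,-1,-2],[0,0,0,2]]

  row1 -= 2·row0 → [0,2,0,-1]
  row2 -= -2·row0 → [0,4,-1,-4]
  row3 -= 4·row0 → [0,6,-3,-7]
  row2 -= 2·row1 → [0,0,-1,-2]
  row3 -= 3·row1 → [0,0,-3,-4]
  row3 -= 3·row2 → [0,0,0,2]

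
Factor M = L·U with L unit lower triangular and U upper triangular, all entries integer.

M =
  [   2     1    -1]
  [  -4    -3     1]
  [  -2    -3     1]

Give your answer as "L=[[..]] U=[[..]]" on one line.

  row1 -= -2·row0 → [0,-1,-1]
  row2 -= -1·row0 → [0,-2,0]
  row2 -= 2·row1 → [0,0,2]

L=[[1,0,0],[-2,1,0],[-1,2,1]] U=[[2,1,-1],[0,-1,-1],[0,0,2]]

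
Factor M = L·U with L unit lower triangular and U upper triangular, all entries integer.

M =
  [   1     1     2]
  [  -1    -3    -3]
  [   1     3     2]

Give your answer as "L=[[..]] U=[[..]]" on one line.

  row1 -= -1·row0 → [0,-2,-1]
  row2 -= 1·row0 → [0,2,0]
  row2 -= -1·row1 → [0,0,-1]

L=[[1,0,0],[-1,1,0],[1,-1,1]] U=[[1,1,2],[0,-2,-1],[0,0,-1]]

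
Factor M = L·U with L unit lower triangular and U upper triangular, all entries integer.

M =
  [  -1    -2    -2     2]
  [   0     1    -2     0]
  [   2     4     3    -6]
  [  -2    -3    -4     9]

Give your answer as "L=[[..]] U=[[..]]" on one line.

  r1 -= 0·r0 → [0,1,-2,0]
  r2 -= -2·r0 → [0,0,-1,-2]
  r3 -= 2·r0 → [0,1,0,5]
  r2 -= 0·r1 → [0,0,-1,-2]
  r3 -= 1·r1 → [0,0,2,5]
  r3 -= -2·r2 → [0,0,0,1]

L=[[1,0,0,0],[0,1,0,0],[-2,0,1,0],[2,1,-2,1]] U=[[-1,-2,-2,2],[0,1,-2,0],[0,0,-1,-2],[0,0,0,1]]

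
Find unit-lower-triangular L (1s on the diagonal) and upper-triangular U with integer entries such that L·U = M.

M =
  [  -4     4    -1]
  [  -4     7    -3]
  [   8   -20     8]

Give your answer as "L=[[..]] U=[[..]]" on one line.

L=[[1,0,0],[1,1,0],[-2,-4,1]] U=[[-4,4,-1],[0,3,-2],[0,0,-2]]

  row1 -= 1·row0 → [0,3,-2]
  row2 -= -2·row0 → [0,-12,6]
  row2 -= -4·row1 → [0,0,-2]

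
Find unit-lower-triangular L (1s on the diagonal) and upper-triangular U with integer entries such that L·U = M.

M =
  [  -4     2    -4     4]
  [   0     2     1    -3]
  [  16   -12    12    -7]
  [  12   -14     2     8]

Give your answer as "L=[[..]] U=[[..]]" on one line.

L=[[1,0,0,0],[0,1,0,0],[-4,-2,1,0],[-3,-4,3,1]] U=[[-4,2,-4,4],[0,2,1,-3],[0,0,-2,3],[0,0,0,-1]]

  r1 -= 0·r0 → [0,2,1,-3]
  r2 -= -4·r0 → [0,-4,-4,9]
  r3 -= -3·r0 → [0,-8,-10,20]
  r2 -= -2·r1 → [0,0,-2,3]
  r3 -= -4·r1 → [0,0,-6,8]
  r3 -= 3·r2 → [0,0,0,-1]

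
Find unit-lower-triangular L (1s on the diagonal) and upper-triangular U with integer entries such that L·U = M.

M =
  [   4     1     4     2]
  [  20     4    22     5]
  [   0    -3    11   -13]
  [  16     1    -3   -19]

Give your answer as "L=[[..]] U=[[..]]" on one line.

L=[[1,0,0,0],[5,1,0,0],[0,3,1,0],[4,3,-5,1]] U=[[4,1,4,2],[0,-1,2,-5],[0,0,5,2],[0,0,0,-2]]

  R1 -= 5·R0 → [0,-1,2,-5]
  R2 -= 0·R0 → [0,-3,11,-13]
  R3 -= 4·R0 → [0,-3,-19,-27]
  R2 -= 3·R1 → [0,0,5,2]
  R3 -= 3·R1 → [0,0,-25,-12]
  R3 -= -5·R2 → [0,0,0,-2]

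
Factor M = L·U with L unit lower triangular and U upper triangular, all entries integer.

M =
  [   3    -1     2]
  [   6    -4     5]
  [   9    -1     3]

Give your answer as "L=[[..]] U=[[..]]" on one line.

  r1 -= 2·r0 → [0,-2,1]
  r2 -= 3·r0 → [0,2,-3]
  r2 -= -1·r1 → [0,0,-2]

L=[[1,0,0],[2,1,0],[3,-1,1]] U=[[3,-1,2],[0,-2,1],[0,0,-2]]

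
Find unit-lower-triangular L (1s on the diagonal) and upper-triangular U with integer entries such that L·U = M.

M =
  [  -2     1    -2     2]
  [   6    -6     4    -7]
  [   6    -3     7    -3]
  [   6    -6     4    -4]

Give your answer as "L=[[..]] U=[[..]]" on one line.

L=[[1,0,0,0],[-3,1,0,0],[-3,0,1,0],[-3,1,0,1]] U=[[-2,1,-2,2],[0,-3,-2,-1],[0,0,1,3],[0,0,0,3]]

  row1 -= -3·row0 → [0,-3,-2,-1]
  row2 -= -3·row0 → [0,0,1,3]
  row3 -= -3·row0 → [0,-3,-2,2]
  row2 -= 0·row1 → [0,0,1,3]
  row3 -= 1·row1 → [0,0,0,3]
  row3 -= 0·row2 → [0,0,0,3]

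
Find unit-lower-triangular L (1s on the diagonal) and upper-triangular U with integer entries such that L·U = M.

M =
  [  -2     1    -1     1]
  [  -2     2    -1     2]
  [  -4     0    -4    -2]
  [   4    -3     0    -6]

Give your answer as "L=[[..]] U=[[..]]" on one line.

  R1 -= 1·R0 → [0,1,0,1]
  R2 -= 2·R0 → [0,-2,-2,-4]
  R3 -= -2·R0 → [0,-1,-2,-4]
  R2 -= -2·R1 → [0,0,-2,-2]
  R3 -= -1·R1 → [0,0,-2,-3]
  R3 -= 1·R2 → [0,0,0,-1]

L=[[1,0,0,0],[1,1,0,0],[2,-2,1,0],[-2,-1,1,1]] U=[[-2,1,-1,1],[0,1,0,1],[0,0,-2,-2],[0,0,0,-1]]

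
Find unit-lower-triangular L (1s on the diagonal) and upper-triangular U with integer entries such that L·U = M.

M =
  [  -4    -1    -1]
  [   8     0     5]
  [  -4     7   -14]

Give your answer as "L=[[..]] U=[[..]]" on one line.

L=[[1,0,0],[-2,1,0],[1,-4,1]] U=[[-4,-1,-1],[0,-2,3],[0,0,-1]]

  r1 -= -2·r0 → [0,-2,3]
  r2 -= 1·r0 → [0,8,-13]
  r2 -= -4·r1 → [0,0,-1]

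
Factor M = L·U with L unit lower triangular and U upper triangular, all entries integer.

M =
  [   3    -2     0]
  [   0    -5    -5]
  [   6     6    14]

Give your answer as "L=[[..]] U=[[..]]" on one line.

  R1 -= 0·R0 → [0,-5,-5]
  R2 -= 2·R0 → [0,10,14]
  R2 -= -2·R1 → [0,0,4]

L=[[1,0,0],[0,1,0],[2,-2,1]] U=[[3,-2,0],[0,-5,-5],[0,0,4]]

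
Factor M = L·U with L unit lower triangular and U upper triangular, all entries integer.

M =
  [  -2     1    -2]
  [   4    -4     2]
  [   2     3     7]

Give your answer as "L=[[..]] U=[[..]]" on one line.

L=[[1,0,0],[-2,1,0],[-1,-2,1]] U=[[-2,1,-2],[0,-2,-2],[0,0,1]]

  row1 -= -2·row0 → [0,-2,-2]
  row2 -= -1·row0 → [0,4,5]
  row2 -= -2·row1 → [0,0,1]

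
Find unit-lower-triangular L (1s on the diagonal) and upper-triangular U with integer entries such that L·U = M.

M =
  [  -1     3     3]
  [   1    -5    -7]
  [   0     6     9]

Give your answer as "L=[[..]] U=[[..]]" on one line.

L=[[1,0,0],[-1,1,0],[0,-3,1]] U=[[-1,3,3],[0,-2,-4],[0,0,-3]]

  R1 -= -1·R0 → [0,-2,-4]
  R2 -= 0·R0 → [0,6,9]
  R2 -= -3·R1 → [0,0,-3]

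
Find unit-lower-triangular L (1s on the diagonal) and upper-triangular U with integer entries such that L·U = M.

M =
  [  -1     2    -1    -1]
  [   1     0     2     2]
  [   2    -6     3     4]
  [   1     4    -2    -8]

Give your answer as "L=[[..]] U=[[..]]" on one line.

  R1 -= -1·R0 → [0,2,1,1]
  R2 -= -2·R0 → [0,-2,1,2]
  R3 -= -1·R0 → [0,6,-3,-9]
  R2 -= -1·R1 → [0,0,2,3]
  R3 -= 3·R1 → [0,0,-6,-12]
  R3 -= -3·R2 → [0,0,0,-3]

L=[[1,0,0,0],[-1,1,0,0],[-2,-1,1,0],[-1,3,-3,1]] U=[[-1,2,-1,-1],[0,2,1,1],[0,0,2,3],[0,0,0,-3]]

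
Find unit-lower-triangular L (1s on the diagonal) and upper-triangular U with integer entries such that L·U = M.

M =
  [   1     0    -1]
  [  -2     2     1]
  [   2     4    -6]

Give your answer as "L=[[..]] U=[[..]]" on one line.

  r1 -= -2·r0 → [0,2,-1]
  r2 -= 2·r0 → [0,4,-4]
  r2 -= 2·r1 → [0,0,-2]

L=[[1,0,0],[-2,1,0],[2,2,1]] U=[[1,0,-1],[0,2,-1],[0,0,-2]]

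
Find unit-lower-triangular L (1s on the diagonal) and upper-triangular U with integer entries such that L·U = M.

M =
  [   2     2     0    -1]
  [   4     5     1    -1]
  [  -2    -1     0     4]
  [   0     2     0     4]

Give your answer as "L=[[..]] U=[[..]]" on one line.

L=[[1,0,0,0],[2,1,0,0],[-1,1,1,0],[0,2,2,1]] U=[[2,2,0,-1],[0,1,1,1],[0,0,-1,2],[0,0,0,-2]]

  r1 -= 2·r0 → [0,1,1,1]
  r2 -= -1·r0 → [0,1,0,3]
  r3 -= 0·r0 → [0,2,0,4]
  r2 -= 1·r1 → [0,0,-1,2]
  r3 -= 2·r1 → [0,0,-2,2]
  r3 -= 2·r2 → [0,0,0,-2]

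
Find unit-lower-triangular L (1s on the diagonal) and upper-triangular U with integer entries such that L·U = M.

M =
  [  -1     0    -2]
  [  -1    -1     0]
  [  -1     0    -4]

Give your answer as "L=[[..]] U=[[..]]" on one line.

L=[[1,0,0],[1,1,0],[1,0,1]] U=[[-1,0,-2],[0,-1,2],[0,0,-2]]

  r1 -= 1·r0 → [0,-1,2]
  r2 -= 1·r0 → [0,0,-2]
  r2 -= 0·r1 → [0,0,-2]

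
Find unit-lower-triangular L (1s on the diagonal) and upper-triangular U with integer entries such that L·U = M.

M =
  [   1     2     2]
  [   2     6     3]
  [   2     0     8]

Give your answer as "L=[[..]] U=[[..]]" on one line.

L=[[1,0,0],[2,1,0],[2,-2,1]] U=[[1,2,2],[0,2,-1],[0,0,2]]

  row1 -= 2·row0 → [0,2,-1]
  row2 -= 2·row0 → [0,-4,4]
  row2 -= -2·row1 → [0,0,2]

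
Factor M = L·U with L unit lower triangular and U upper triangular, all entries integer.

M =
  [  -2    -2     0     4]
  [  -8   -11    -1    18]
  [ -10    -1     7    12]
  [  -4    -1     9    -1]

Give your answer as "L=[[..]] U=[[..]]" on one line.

  r1 -= 4·r0 → [0,-3,-1,2]
  r2 -= 5·r0 → [0,9,7,-8]
  r3 -= 2·r0 → [0,3,9,-9]
  r2 -= -3·r1 → [0,0,4,-2]
  r3 -= -1·r1 → [0,0,8,-7]
  r3 -= 2·r2 → [0,0,0,-3]

L=[[1,0,0,0],[4,1,0,0],[5,-3,1,0],[2,-1,2,1]] U=[[-2,-2,0,4],[0,-3,-1,2],[0,0,4,-2],[0,0,0,-3]]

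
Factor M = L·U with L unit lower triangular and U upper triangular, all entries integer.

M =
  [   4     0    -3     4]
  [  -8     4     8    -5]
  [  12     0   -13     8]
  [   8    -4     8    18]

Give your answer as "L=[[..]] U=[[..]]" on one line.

  r1 -= -2·r0 → [0,4,2,3]
  r2 -= 3·r0 → [0,0,-4,-4]
  r3 -= 2·r0 → [0,-4,14,10]
  r2 -= 0·r1 → [0,0,-4,-4]
  r3 -= -1·r1 → [0,0,16,13]
  r3 -= -4·r2 → [0,0,0,-3]

L=[[1,0,0,0],[-2,1,0,0],[3,0,1,0],[2,-1,-4,1]] U=[[4,0,-3,4],[0,4,2,3],[0,0,-4,-4],[0,0,0,-3]]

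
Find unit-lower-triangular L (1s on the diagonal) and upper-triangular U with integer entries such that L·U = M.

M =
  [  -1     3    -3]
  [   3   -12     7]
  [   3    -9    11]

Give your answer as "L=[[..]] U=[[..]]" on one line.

  row1 -= -3·row0 → [0,-3,-2]
  row2 -= -3·row0 → [0,0,2]
  row2 -= 0·row1 → [0,0,2]

L=[[1,0,0],[-3,1,0],[-3,0,1]] U=[[-1,3,-3],[0,-3,-2],[0,0,2]]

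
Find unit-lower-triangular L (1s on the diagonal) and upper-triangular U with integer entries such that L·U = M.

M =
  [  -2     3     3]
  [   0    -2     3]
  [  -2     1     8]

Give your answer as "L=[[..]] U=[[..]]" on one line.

  R1 -= 0·R0 → [0,-2,3]
  R2 -= 1·R0 → [0,-2,5]
  R2 -= 1·R1 → [0,0,2]

L=[[1,0,0],[0,1,0],[1,1,1]] U=[[-2,3,3],[0,-2,3],[0,0,2]]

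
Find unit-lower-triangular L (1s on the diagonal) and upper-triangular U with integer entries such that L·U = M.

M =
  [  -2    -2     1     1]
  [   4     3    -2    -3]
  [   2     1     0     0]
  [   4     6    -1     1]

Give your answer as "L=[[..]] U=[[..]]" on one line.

L=[[1,0,0,0],[-2,1,0,0],[-1,1,1,0],[-2,-2,1,1]] U=[[-2,-2,1,1],[0,-1,0,-1],[0,0,1,2],[0,0,0,-1]]

  r1 -= -2·r0 → [0,-1,0,-1]
  r2 -= -1·r0 → [0,-1,1,1]
  r3 -= -2·r0 → [0,2,1,3]
  r2 -= 1·r1 → [0,0,1,2]
  r3 -= -2·r1 → [0,0,1,1]
  r3 -= 1·r2 → [0,0,0,-1]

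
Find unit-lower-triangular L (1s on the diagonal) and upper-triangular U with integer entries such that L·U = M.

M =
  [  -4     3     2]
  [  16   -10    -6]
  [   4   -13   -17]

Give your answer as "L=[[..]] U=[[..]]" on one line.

L=[[1,0,0],[-4,1,0],[-1,-5,1]] U=[[-4,3,2],[0,2,2],[0,0,-5]]

  row1 -= -4·row0 → [0,2,2]
  row2 -= -1·row0 → [0,-10,-15]
  row2 -= -5·row1 → [0,0,-5]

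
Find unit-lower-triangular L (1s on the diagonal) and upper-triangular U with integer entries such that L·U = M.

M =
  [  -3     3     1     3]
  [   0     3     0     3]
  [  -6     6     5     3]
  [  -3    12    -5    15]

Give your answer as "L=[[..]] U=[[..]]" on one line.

L=[[1,0,0,0],[0,1,0,0],[2,0,1,0],[1,3,-2,1]] U=[[-3,3,1,3],[0,3,0,3],[0,0,3,-3],[0,0,0,-3]]

  r1 -= 0·r0 → [0,3,0,3]
  r2 -= 2·r0 → [0,0,3,-3]
  r3 -= 1·r0 → [0,9,-6,12]
  r2 -= 0·r1 → [0,0,3,-3]
  r3 -= 3·r1 → [0,0,-6,3]
  r3 -= -2·r2 → [0,0,0,-3]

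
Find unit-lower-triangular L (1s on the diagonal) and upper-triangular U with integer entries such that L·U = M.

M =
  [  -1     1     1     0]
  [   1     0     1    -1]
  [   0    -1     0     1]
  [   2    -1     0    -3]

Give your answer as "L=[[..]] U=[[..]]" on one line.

  r1 -= -1·r0 → [0,1,2,-1]
  r2 -= 0·r0 → [0,-1,0,1]
  r3 -= -2·r0 → [0,1,2,-3]
  r2 -= -1·r1 → [0,0,2,0]
  r3 -= 1·r1 → [0,0,0,-2]
  r3 -= 0·r2 → [0,0,0,-2]

L=[[1,0,0,0],[-1,1,0,0],[0,-1,1,0],[-2,1,0,1]] U=[[-1,1,1,0],[0,1,2,-1],[0,0,2,0],[0,0,0,-2]]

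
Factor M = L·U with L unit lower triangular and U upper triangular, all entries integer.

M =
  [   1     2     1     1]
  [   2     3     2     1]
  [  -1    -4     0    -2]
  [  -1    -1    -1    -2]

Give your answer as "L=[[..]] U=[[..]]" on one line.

L=[[1,0,0,0],[2,1,0,0],[-1,2,1,0],[-1,-1,0,1]] U=[[1,2,1,1],[0,-1,0,-1],[0,0,1,1],[0,0,0,-2]]

  row1 -= 2·row0 → [0,-1,0,-1]
  row2 -= -1·row0 → [0,-2,1,-1]
  row3 -= -1·row0 → [0,1,0,-1]
  row2 -= 2·row1 → [0,0,1,1]
  row3 -= -1·row1 → [0,0,0,-2]
  row3 -= 0·row2 → [0,0,0,-2]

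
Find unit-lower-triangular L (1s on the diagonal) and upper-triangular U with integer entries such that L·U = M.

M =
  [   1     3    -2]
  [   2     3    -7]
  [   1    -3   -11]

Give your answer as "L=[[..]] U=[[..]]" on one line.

  row1 -= 2·row0 → [0,-3,-3]
  row2 -= 1·row0 → [0,-6,-9]
  row2 -= 2·row1 → [0,0,-3]

L=[[1,0,0],[2,1,0],[1,2,1]] U=[[1,3,-2],[0,-3,-3],[0,0,-3]]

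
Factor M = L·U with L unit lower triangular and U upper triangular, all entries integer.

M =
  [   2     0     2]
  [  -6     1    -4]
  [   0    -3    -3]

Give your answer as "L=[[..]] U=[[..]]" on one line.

  R1 -= -3·R0 → [0,1,2]
  R2 -= 0·R0 → [0,-3,-3]
  R2 -= -3·R1 → [0,0,3]

L=[[1,0,0],[-3,1,0],[0,-3,1]] U=[[2,0,2],[0,1,2],[0,0,3]]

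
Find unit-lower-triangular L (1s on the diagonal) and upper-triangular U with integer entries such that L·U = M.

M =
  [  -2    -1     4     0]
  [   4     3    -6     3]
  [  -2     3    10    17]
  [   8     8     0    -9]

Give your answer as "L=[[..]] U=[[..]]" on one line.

L=[[1,0,0,0],[-2,1,0,0],[1,4,1,0],[-4,4,-4,1]] U=[[-2,-1,4,0],[0,1,2,3],[0,0,-2,5],[0,0,0,-1]]

  r1 -= -2·r0 → [0,1,2,3]
  r2 -= 1·r0 → [0,4,6,17]
  r3 -= -4·r0 → [0,4,16,-9]
  r2 -= 4·r1 → [0,0,-2,5]
  r3 -= 4·r1 → [0,0,8,-21]
  r3 -= -4·r2 → [0,0,0,-1]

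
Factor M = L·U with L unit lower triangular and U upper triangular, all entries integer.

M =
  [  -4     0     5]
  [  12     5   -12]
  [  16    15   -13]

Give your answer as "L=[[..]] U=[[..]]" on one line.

L=[[1,0,0],[-3,1,0],[-4,3,1]] U=[[-4,0,5],[0,5,3],[0,0,-2]]

  R1 -= -3·R0 → [0,5,3]
  R2 -= -4·R0 → [0,15,7]
  R2 -= 3·R1 → [0,0,-2]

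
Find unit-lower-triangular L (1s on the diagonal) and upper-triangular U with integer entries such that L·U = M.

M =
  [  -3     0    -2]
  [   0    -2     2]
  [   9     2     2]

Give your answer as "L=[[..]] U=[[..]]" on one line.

L=[[1,0,0],[0,1,0],[-3,-1,1]] U=[[-3,0,-2],[0,-2,2],[0,0,-2]]

  row1 -= 0·row0 → [0,-2,2]
  row2 -= -3·row0 → [0,2,-4]
  row2 -= -1·row1 → [0,0,-2]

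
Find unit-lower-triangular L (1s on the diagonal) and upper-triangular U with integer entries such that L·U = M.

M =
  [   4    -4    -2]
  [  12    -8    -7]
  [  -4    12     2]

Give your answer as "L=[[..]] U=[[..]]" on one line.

  row1 -= 3·row0 → [0,4,-1]
  row2 -= -1·row0 → [0,8,0]
  row2 -= 2·row1 → [0,0,2]

L=[[1,0,0],[3,1,0],[-1,2,1]] U=[[4,-4,-2],[0,4,-1],[0,0,2]]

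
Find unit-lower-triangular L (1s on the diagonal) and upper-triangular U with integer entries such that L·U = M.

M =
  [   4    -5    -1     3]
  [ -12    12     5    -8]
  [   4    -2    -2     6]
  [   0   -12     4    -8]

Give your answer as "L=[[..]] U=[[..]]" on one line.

  R1 -= -3·R0 → [0,-3,2,1]
  R2 -= 1·R0 → [0,3,-1,3]
  R3 -= 0·R0 → [0,-12,4,-8]
  R2 -= -1·R1 → [0,0,1,4]
  R3 -= 4·R1 → [0,0,-4,-12]
  R3 -= -4·R2 → [0,0,0,4]

L=[[1,0,0,0],[-3,1,0,0],[1,-1,1,0],[0,4,-4,1]] U=[[4,-5,-1,3],[0,-3,2,1],[0,0,1,4],[0,0,0,4]]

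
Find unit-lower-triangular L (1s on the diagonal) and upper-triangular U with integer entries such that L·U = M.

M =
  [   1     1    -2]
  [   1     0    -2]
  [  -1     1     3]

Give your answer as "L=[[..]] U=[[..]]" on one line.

L=[[1,0,0],[1,1,0],[-1,-2,1]] U=[[1,1,-2],[0,-1,0],[0,0,1]]

  row1 -= 1·row0 → [0,-1,0]
  row2 -= -1·row0 → [0,2,1]
  row2 -= -2·row1 → [0,0,1]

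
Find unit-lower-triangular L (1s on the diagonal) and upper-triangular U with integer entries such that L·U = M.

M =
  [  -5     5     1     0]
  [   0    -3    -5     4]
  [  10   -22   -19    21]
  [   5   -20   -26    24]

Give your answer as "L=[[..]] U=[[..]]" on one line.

L=[[1,0,0,0],[0,1,0,0],[-2,4,1,0],[-1,5,0,1]] U=[[-5,5,1,0],[0,-3,-5,4],[0,0,3,5],[0,0,0,4]]

  r1 -= 0·r0 → [0,-3,-5,4]
  r2 -= -2·r0 → [0,-12,-17,21]
  r3 -= -1·r0 → [0,-15,-25,24]
  r2 -= 4·r1 → [0,0,3,5]
  r3 -= 5·r1 → [0,0,0,4]
  r3 -= 0·r2 → [0,0,0,4]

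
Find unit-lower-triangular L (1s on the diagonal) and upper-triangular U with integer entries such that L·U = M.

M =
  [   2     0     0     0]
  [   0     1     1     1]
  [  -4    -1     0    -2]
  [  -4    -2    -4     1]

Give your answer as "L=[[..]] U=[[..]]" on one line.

  row1 -= 0·row0 → [0,1,1,1]
  row2 -= -2·row0 → [0,-1,0,-2]
  row3 -= -2·row0 → [0,-2,-4,1]
  row2 -= -1·row1 → [0,0,1,-1]
  row3 -= -2·row1 → [0,0,-2,3]
  row3 -= -2·row2 → [0,0,0,1]

L=[[1,0,0,0],[0,1,0,0],[-2,-1,1,0],[-2,-2,-2,1]] U=[[2,0,0,0],[0,1,1,1],[0,0,1,-1],[0,0,0,1]]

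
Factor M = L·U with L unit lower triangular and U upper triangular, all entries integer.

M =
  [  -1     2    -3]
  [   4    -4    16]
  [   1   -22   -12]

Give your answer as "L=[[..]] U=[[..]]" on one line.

L=[[1,0,0],[-4,1,0],[-1,-5,1]] U=[[-1,2,-3],[0,4,4],[0,0,5]]

  r1 -= -4·r0 → [0,4,4]
  r2 -= -1·r0 → [0,-20,-15]
  r2 -= -5·r1 → [0,0,5]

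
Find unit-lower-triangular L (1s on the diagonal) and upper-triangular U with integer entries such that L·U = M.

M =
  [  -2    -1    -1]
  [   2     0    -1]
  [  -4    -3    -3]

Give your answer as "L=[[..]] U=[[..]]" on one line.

L=[[1,0,0],[-1,1,0],[2,1,1]] U=[[-2,-1,-1],[0,-1,-2],[0,0,1]]

  R1 -= -1·R0 → [0,-1,-2]
  R2 -= 2·R0 → [0,-1,-1]
  R2 -= 1·R1 → [0,0,1]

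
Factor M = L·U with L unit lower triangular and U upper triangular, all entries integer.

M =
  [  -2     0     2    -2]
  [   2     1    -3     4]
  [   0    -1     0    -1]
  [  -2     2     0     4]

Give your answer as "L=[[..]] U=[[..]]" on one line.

L=[[1,0,0,0],[-1,1,0,0],[0,-1,1,0],[1,2,0,1]] U=[[-2,0,2,-2],[0,1,-1,2],[0,0,-1,1],[0,0,0,2]]

  R1 -= -1·R0 → [0,1,-1,2]
  R2 -= 0·R0 → [0,-1,0,-1]
  R3 -= 1·R0 → [0,2,-2,6]
  R2 -= -1·R1 → [0,0,-1,1]
  R3 -= 2·R1 → [0,0,0,2]
  R3 -= 0·R2 → [0,0,0,2]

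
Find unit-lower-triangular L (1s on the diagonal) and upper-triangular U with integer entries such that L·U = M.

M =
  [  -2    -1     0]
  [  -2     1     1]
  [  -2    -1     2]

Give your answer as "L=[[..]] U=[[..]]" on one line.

  row1 -= 1·row0 → [0,2,1]
  row2 -= 1·row0 → [0,0,2]
  row2 -= 0·row1 → [0,0,2]

L=[[1,0,0],[1,1,0],[1,0,1]] U=[[-2,-1,0],[0,2,1],[0,0,2]]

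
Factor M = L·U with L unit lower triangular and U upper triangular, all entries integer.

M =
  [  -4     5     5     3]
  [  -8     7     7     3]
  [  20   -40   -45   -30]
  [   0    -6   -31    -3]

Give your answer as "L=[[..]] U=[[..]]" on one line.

L=[[1,0,0,0],[2,1,0,0],[-5,5,1,0],[0,2,5,1]] U=[[-4,5,5,3],[0,-3,-3,-3],[0,0,-5,0],[0,0,0,3]]

  r1 -= 2·r0 → [0,-3,-3,-3]
  r2 -= -5·r0 → [0,-15,-20,-15]
  r3 -= 0·r0 → [0,-6,-31,-3]
  r2 -= 5·r1 → [0,0,-5,0]
  r3 -= 2·r1 → [0,0,-25,3]
  r3 -= 5·r2 → [0,0,0,3]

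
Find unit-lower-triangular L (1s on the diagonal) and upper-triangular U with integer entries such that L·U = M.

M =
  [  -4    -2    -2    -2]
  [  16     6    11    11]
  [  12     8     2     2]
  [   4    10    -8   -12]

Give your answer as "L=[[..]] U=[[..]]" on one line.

  row1 -= -4·row0 → [0,-2,3,3]
  row2 -= -3·row0 → [0,2,-4,-4]
  row3 -= -1·row0 → [0,8,-10,-14]
  row2 -= -1·row1 → [0,0,-1,-1]
  row3 -= -4·row1 → [0,0,2,-2]
  row3 -= -2·row2 → [0,0,0,-4]

L=[[1,0,0,0],[-4,1,0,0],[-3,-1,1,0],[-1,-4,-2,1]] U=[[-4,-2,-2,-2],[0,-2,3,3],[0,0,-1,-1],[0,0,0,-4]]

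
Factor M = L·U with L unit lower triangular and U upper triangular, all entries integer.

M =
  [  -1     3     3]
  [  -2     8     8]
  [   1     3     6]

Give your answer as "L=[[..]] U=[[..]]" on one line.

L=[[1,0,0],[2,1,0],[-1,3,1]] U=[[-1,3,3],[0,2,2],[0,0,3]]

  R1 -= 2·R0 → [0,2,2]
  R2 -= -1·R0 → [0,6,9]
  R2 -= 3·R1 → [0,0,3]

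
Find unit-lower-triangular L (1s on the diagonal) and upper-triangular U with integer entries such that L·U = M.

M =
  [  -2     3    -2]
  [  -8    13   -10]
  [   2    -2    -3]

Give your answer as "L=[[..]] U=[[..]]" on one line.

L=[[1,0,0],[4,1,0],[-1,1,1]] U=[[-2,3,-2],[0,1,-2],[0,0,-3]]

  R1 -= 4·R0 → [0,1,-2]
  R2 -= -1·R0 → [0,1,-5]
  R2 -= 1·R1 → [0,0,-3]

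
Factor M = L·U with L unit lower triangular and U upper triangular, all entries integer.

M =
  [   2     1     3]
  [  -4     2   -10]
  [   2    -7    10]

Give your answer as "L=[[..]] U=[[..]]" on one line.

L=[[1,0,0],[-2,1,0],[1,-2,1]] U=[[2,1,3],[0,4,-4],[0,0,-1]]

  row1 -= -2·row0 → [0,4,-4]
  row2 -= 1·row0 → [0,-8,7]
  row2 -= -2·row1 → [0,0,-1]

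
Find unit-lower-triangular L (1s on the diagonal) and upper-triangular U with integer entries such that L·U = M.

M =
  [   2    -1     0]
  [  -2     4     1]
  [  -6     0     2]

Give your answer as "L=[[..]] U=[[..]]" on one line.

  R1 -= -1·R0 → [0,3,1]
  R2 -= -3·R0 → [0,-3,2]
  R2 -= -1·R1 → [0,0,3]

L=[[1,0,0],[-1,1,0],[-3,-1,1]] U=[[2,-1,0],[0,3,1],[0,0,3]]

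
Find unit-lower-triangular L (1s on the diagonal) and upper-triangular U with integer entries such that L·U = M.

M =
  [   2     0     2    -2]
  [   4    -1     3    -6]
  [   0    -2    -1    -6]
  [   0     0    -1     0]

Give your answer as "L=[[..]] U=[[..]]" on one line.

  R1 -= 2·R0 → [0,-1,-1,-2]
  R2 -= 0·R0 → [0,-2,-1,-6]
  R3 -= 0·R0 → [0,0,-1,0]
  R2 -= 2·R1 → [0,0,1,-2]
  R3 -= 0·R1 → [0,0,-1,0]
  R3 -= -1·R2 → [0,0,0,-2]

L=[[1,0,0,0],[2,1,0,0],[0,2,1,0],[0,0,-1,1]] U=[[2,0,2,-2],[0,-1,-1,-2],[0,0,1,-2],[0,0,0,-2]]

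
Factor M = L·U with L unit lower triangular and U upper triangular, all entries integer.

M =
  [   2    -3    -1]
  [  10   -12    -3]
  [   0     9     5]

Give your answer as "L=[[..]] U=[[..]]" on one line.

L=[[1,0,0],[5,1,0],[0,3,1]] U=[[2,-3,-1],[0,3,2],[0,0,-1]]

  r1 -= 5·r0 → [0,3,2]
  r2 -= 0·r0 → [0,9,5]
  r2 -= 3·r1 → [0,0,-1]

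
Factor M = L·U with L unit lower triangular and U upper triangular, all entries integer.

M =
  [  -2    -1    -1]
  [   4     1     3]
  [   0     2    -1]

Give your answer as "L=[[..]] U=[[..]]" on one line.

L=[[1,0,0],[-2,1,0],[0,-2,1]] U=[[-2,-1,-1],[0,-1,1],[0,0,1]]

  R1 -= -2·R0 → [0,-1,1]
  R2 -= 0·R0 → [0,2,-1]
  R2 -= -2·R1 → [0,0,1]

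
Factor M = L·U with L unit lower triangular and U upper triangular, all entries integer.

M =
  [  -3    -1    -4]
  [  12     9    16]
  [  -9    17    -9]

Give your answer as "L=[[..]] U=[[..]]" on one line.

  R1 -= -4·R0 → [0,5,0]
  R2 -= 3·R0 → [0,20,3]
  R2 -= 4·R1 → [0,0,3]

L=[[1,0,0],[-4,1,0],[3,4,1]] U=[[-3,-1,-4],[0,5,0],[0,0,3]]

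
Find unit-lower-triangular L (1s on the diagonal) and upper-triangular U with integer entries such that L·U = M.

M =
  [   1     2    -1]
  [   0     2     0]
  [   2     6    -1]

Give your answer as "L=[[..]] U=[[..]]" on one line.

L=[[1,0,0],[0,1,0],[2,1,1]] U=[[1,2,-1],[0,2,0],[0,0,1]]

  row1 -= 0·row0 → [0,2,0]
  row2 -= 2·row0 → [0,2,1]
  row2 -= 1·row1 → [0,0,1]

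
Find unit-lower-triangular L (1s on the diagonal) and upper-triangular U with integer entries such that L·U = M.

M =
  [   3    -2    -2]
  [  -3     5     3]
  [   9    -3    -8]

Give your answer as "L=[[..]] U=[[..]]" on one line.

L=[[1,0,0],[-1,1,0],[3,1,1]] U=[[3,-2,-2],[0,3,1],[0,0,-3]]

  row1 -= -1·row0 → [0,3,1]
  row2 -= 3·row0 → [0,3,-2]
  row2 -= 1·row1 → [0,0,-3]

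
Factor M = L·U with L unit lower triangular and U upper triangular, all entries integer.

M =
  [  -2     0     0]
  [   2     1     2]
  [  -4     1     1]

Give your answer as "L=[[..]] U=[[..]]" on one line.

  row1 -= -1·row0 → [0,1,2]
  row2 -= 2·row0 → [0,1,1]
  row2 -= 1·row1 → [0,0,-1]

L=[[1,0,0],[-1,1,0],[2,1,1]] U=[[-2,0,0],[0,1,2],[0,0,-1]]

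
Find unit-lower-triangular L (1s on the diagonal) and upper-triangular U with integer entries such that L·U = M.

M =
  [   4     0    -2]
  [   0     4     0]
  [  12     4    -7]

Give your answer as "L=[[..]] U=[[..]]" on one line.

  r1 -= 0·r0 → [0,4,0]
  r2 -= 3·r0 → [0,4,-1]
  r2 -= 1·r1 → [0,0,-1]

L=[[1,0,0],[0,1,0],[3,1,1]] U=[[4,0,-2],[0,4,0],[0,0,-1]]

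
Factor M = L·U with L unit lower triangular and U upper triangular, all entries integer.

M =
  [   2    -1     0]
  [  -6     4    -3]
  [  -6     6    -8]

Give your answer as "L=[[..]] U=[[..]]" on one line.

  r1 -= -3·r0 → [0,1,-3]
  r2 -= -3·r0 → [0,3,-8]
  r2 -= 3·r1 → [0,0,1]

L=[[1,0,0],[-3,1,0],[-3,3,1]] U=[[2,-1,0],[0,1,-3],[0,0,1]]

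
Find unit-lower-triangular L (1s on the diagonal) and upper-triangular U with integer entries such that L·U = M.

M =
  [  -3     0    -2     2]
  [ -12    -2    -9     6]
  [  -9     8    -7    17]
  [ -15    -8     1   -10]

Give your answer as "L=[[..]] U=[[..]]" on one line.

  row1 -= 4·row0 → [0,-2,-1,-2]
  row2 -= 3·row0 → [0,8,-1,11]
  row3 -= 5·row0 → [0,-8,11,-20]
  row2 -= -4·row1 → [0,0,-5,3]
  row3 -= 4·row1 → [0,0,15,-12]
  row3 -= -3·row2 → [0,0,0,-3]

L=[[1,0,0,0],[4,1,0,0],[3,-4,1,0],[5,4,-3,1]] U=[[-3,0,-2,2],[0,-2,-1,-2],[0,0,-5,3],[0,0,0,-3]]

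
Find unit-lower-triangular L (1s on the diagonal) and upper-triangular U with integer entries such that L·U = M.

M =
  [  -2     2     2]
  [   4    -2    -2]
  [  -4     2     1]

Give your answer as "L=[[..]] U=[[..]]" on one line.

L=[[1,0,0],[-2,1,0],[2,-1,1]] U=[[-2,2,2],[0,2,2],[0,0,-1]]

  row1 -= -2·row0 → [0,2,2]
  row2 -= 2·row0 → [0,-2,-3]
  row2 -= -1·row1 → [0,0,-1]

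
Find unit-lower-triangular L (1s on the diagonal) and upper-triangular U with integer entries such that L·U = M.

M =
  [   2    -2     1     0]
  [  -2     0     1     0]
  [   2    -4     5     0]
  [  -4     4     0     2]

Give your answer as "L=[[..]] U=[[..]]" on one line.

L=[[1,0,0,0],[-1,1,0,0],[1,1,1,0],[-2,0,1,1]] U=[[2,-2,1,0],[0,-2,2,0],[0,0,2,0],[0,0,0,2]]

  row1 -= -1·row0 → [0,-2,2,0]
  row2 -= 1·row0 → [0,-2,4,0]
  row3 -= -2·row0 → [0,0,2,2]
  row2 -= 1·row1 → [0,0,2,0]
  row3 -= 0·row1 → [0,0,2,2]
  row3 -= 1·row2 → [0,0,0,2]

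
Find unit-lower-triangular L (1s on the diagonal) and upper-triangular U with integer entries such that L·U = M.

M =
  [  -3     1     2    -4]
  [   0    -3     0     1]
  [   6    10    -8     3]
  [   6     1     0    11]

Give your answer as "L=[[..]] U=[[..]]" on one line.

  R1 -= 0·R0 → [0,-3,0,1]
  R2 -= -2·R0 → [0,12,-4,-5]
  R3 -= -2·R0 → [0,3,4,3]
  R2 -= -4·R1 → [0,0,-4,-1]
  R3 -= -1·R1 → [0,0,4,4]
  R3 -= -1·R2 → [0,0,0,3]

L=[[1,0,0,0],[0,1,0,0],[-2,-4,1,0],[-2,-1,-1,1]] U=[[-3,1,2,-4],[0,-3,0,1],[0,0,-4,-1],[0,0,0,3]]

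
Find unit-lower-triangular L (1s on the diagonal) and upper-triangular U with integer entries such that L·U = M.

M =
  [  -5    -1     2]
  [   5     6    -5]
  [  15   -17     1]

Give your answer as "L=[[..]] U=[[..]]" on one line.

L=[[1,0,0],[-1,1,0],[-3,-4,1]] U=[[-5,-1,2],[0,5,-3],[0,0,-5]]

  r1 -= -1·r0 → [0,5,-3]
  r2 -= -3·r0 → [0,-20,7]
  r2 -= -4·r1 → [0,0,-5]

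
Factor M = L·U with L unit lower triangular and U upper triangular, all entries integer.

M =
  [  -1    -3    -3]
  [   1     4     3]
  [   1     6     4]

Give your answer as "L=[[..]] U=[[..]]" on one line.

  r1 -= -1·r0 → [0,1,0]
  r2 -= -1·r0 → [0,3,1]
  r2 -= 3·r1 → [0,0,1]

L=[[1,0,0],[-1,1,0],[-1,3,1]] U=[[-1,-3,-3],[0,1,0],[0,0,1]]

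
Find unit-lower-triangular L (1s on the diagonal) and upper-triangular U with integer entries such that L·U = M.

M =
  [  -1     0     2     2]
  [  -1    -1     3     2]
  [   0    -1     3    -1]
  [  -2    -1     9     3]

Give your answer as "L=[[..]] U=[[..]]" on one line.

L=[[1,0,0,0],[1,1,0,0],[0,1,1,0],[2,1,2,1]] U=[[-1,0,2,2],[0,-1,1,0],[0,0,2,-1],[0,0,0,1]]

  row1 -= 1·row0 → [0,-1,1,0]
  row2 -= 0·row0 → [0,-1,3,-1]
  row3 -= 2·row0 → [0,-1,5,-1]
  row2 -= 1·row1 → [0,0,2,-1]
  row3 -= 1·row1 → [0,0,4,-1]
  row3 -= 2·row2 → [0,0,0,1]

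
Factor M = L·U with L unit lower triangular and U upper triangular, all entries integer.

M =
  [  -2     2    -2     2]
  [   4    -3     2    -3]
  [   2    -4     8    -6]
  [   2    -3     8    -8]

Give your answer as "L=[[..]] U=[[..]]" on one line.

L=[[1,0,0,0],[-2,1,0,0],[-1,-2,1,0],[-1,-1,2,1]] U=[[-2,2,-2,2],[0,1,-2,1],[0,0,2,-2],[0,0,0,-1]]

  R1 -= -2·R0 → [0,1,-2,1]
  R2 -= -1·R0 → [0,-2,6,-4]
  R3 -= -1·R0 → [0,-1,6,-6]
  R2 -= -2·R1 → [0,0,2,-2]
  R3 -= -1·R1 → [0,0,4,-5]
  R3 -= 2·R2 → [0,0,0,-1]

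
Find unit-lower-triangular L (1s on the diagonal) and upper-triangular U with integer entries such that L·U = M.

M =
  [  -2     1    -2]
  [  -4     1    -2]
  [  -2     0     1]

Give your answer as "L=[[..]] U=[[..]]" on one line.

  r1 -= 2·r0 → [0,-1,2]
  r2 -= 1·r0 → [0,-1,3]
  r2 -= 1·r1 → [0,0,1]

L=[[1,0,0],[2,1,0],[1,1,1]] U=[[-2,1,-2],[0,-1,2],[0,0,1]]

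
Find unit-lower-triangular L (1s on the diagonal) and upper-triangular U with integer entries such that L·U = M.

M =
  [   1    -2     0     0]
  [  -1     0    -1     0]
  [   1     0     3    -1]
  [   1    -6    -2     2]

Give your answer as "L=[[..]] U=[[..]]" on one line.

L=[[1,0,0,0],[-1,1,0,0],[1,-1,1,0],[1,2,0,1]] U=[[1,-2,0,0],[0,-2,-1,0],[0,0,2,-1],[0,0,0,2]]

  r1 -= -1·r0 → [0,-2,-1,0]
  r2 -= 1·r0 → [0,2,3,-1]
  r3 -= 1·r0 → [0,-4,-2,2]
  r2 -= -1·r1 → [0,0,2,-1]
  r3 -= 2·r1 → [0,0,0,2]
  r3 -= 0·r2 → [0,0,0,2]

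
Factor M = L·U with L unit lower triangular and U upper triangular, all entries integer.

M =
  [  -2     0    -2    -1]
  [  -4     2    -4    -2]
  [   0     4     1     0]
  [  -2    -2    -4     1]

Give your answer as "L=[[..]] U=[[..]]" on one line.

L=[[1,0,0,0],[2,1,0,0],[0,2,1,0],[1,-1,-2,1]] U=[[-2,0,-2,-1],[0,2,0,0],[0,0,1,0],[0,0,0,2]]

  R1 -= 2·R0 → [0,2,0,0]
  R2 -= 0·R0 → [0,4,1,0]
  R3 -= 1·R0 → [0,-2,-2,2]
  R2 -= 2·R1 → [0,0,1,0]
  R3 -= -1·R1 → [0,0,-2,2]
  R3 -= -2·R2 → [0,0,0,2]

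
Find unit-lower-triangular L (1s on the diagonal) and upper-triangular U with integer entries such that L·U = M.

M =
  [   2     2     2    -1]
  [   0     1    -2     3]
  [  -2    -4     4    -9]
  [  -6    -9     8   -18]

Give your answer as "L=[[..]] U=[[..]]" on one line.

L=[[1,0,0,0],[0,1,0,0],[-1,-2,1,0],[-3,-3,4,1]] U=[[2,2,2,-1],[0,1,-2,3],[0,0,2,-4],[0,0,0,4]]

  R1 -= 0·R0 → [0,1,-2,3]
  R2 -= -1·R0 → [0,-2,6,-10]
  R3 -= -3·R0 → [0,-3,14,-21]
  R2 -= -2·R1 → [0,0,2,-4]
  R3 -= -3·R1 → [0,0,8,-12]
  R3 -= 4·R2 → [0,0,0,4]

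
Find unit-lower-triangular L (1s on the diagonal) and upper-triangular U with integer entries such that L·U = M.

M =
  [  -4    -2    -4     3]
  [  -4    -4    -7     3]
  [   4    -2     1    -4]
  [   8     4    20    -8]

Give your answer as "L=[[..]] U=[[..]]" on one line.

L=[[1,0,0,0],[1,1,0,0],[-1,2,1,0],[-2,0,4,1]] U=[[-4,-2,-4,3],[0,-2,-3,0],[0,0,3,-1],[0,0,0,2]]

  row1 -= 1·row0 → [0,-2,-3,0]
  row2 -= -1·row0 → [0,-4,-3,-1]
  row3 -= -2·row0 → [0,0,12,-2]
  row2 -= 2·row1 → [0,0,3,-1]
  row3 -= 0·row1 → [0,0,12,-2]
  row3 -= 4·row2 → [0,0,0,2]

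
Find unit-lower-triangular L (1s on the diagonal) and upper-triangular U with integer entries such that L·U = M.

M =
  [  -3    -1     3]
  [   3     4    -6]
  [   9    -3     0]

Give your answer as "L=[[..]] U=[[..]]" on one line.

  row1 -= -1·row0 → [0,3,-3]
  row2 -= -3·row0 → [0,-6,9]
  row2 -= -2·row1 → [0,0,3]

L=[[1,0,0],[-1,1,0],[-3,-2,1]] U=[[-3,-1,3],[0,3,-3],[0,0,3]]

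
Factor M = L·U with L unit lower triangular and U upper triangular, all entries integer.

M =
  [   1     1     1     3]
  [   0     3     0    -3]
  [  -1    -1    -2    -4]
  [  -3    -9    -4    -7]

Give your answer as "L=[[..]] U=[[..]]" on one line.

L=[[1,0,0,0],[0,1,0,0],[-1,0,1,0],[-3,-2,1,1]] U=[[1,1,1,3],[0,3,0,-3],[0,0,-1,-1],[0,0,0,-3]]

  row1 -= 0·row0 → [0,3,0,-3]
  row2 -= -1·row0 → [0,0,-1,-1]
  row3 -= -3·row0 → [0,-6,-1,2]
  row2 -= 0·row1 → [0,0,-1,-1]
  row3 -= -2·row1 → [0,0,-1,-4]
  row3 -= 1·row2 → [0,0,0,-3]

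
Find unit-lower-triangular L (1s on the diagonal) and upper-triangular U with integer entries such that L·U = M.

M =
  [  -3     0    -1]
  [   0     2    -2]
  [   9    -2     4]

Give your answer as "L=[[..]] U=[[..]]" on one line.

L=[[1,0,0],[0,1,0],[-3,-1,1]] U=[[-3,0,-1],[0,2,-2],[0,0,-1]]

  r1 -= 0·r0 → [0,2,-2]
  r2 -= -3·r0 → [0,-2,1]
  r2 -= -1·r1 → [0,0,-1]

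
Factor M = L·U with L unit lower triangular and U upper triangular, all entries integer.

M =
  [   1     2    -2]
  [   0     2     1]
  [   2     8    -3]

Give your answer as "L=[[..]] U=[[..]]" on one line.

  r1 -= 0·r0 → [0,2,1]
  r2 -= 2·r0 → [0,4,1]
  r2 -= 2·r1 → [0,0,-1]

L=[[1,0,0],[0,1,0],[2,2,1]] U=[[1,2,-2],[0,2,1],[0,0,-1]]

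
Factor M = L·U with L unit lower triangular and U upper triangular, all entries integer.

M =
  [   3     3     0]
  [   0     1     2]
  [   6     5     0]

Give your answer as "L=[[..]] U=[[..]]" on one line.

L=[[1,0,0],[0,1,0],[2,-1,1]] U=[[3,3,0],[0,1,2],[0,0,2]]

  row1 -= 0·row0 → [0,1,2]
  row2 -= 2·row0 → [0,-1,0]
  row2 -= -1·row1 → [0,0,2]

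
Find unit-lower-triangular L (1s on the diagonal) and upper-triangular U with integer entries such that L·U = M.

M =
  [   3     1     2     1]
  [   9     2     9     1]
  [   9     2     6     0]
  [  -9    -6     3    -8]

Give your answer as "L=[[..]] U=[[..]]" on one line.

L=[[1,0,0,0],[3,1,0,0],[3,1,1,0],[-3,3,0,1]] U=[[3,1,2,1],[0,-1,3,-2],[0,0,-3,-1],[0,0,0,1]]

  row1 -= 3·row0 → [0,-1,3,-2]
  row2 -= 3·row0 → [0,-1,0,-3]
  row3 -= -3·row0 → [0,-3,9,-5]
  row2 -= 1·row1 → [0,0,-3,-1]
  row3 -= 3·row1 → [0,0,0,1]
  row3 -= 0·row2 → [0,0,0,1]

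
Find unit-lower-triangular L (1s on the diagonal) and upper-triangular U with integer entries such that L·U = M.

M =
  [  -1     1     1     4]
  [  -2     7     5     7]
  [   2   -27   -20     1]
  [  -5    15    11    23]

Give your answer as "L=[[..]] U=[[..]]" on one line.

  r1 -= 2·r0 → [0,5,3,-1]
  r2 -= -2·r0 → [0,-25,-18,9]
  r3 -= 5·r0 → [0,10,6,3]
  r2 -= -5·r1 → [0,0,-3,4]
  r3 -= 2·r1 → [0,0,0,5]
  r3 -= 0·r2 → [0,0,0,5]

L=[[1,0,0,0],[2,1,0,0],[-2,-5,1,0],[5,2,0,1]] U=[[-1,1,1,4],[0,5,3,-1],[0,0,-3,4],[0,0,0,5]]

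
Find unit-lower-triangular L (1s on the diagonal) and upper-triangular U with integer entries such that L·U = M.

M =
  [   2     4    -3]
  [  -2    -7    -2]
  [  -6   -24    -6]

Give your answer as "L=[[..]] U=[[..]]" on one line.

L=[[1,0,0],[-1,1,0],[-3,4,1]] U=[[2,4,-3],[0,-3,-5],[0,0,5]]

  r1 -= -1·r0 → [0,-3,-5]
  r2 -= -3·r0 → [0,-12,-15]
  r2 -= 4·r1 → [0,0,5]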